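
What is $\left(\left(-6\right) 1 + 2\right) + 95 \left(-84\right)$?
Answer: $-7984$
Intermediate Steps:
$\left(\left(-6\right) 1 + 2\right) + 95 \left(-84\right) = \left(-6 + 2\right) - 7980 = -4 - 7980 = -7984$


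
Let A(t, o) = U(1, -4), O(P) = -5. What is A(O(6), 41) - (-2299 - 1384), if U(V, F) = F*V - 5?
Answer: 3674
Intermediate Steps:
U(V, F) = -5 + F*V
A(t, o) = -9 (A(t, o) = -5 - 4*1 = -5 - 4 = -9)
A(O(6), 41) - (-2299 - 1384) = -9 - (-2299 - 1384) = -9 - 1*(-3683) = -9 + 3683 = 3674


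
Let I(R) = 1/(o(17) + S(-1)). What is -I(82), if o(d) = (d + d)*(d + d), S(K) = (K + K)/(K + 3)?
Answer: -1/1155 ≈ -0.00086580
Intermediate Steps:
S(K) = 2*K/(3 + K) (S(K) = (2*K)/(3 + K) = 2*K/(3 + K))
o(d) = 4*d² (o(d) = (2*d)*(2*d) = 4*d²)
I(R) = 1/1155 (I(R) = 1/(4*17² + 2*(-1)/(3 - 1)) = 1/(4*289 + 2*(-1)/2) = 1/(1156 + 2*(-1)*(½)) = 1/(1156 - 1) = 1/1155)
-I(82) = -1*1/1155 = -1/1155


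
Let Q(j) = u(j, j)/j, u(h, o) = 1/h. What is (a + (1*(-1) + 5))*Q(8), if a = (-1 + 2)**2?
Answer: 5/64 ≈ 0.078125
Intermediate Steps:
Q(j) = j**(-2) (Q(j) = 1/(j*j) = j**(-2))
a = 1 (a = 1**2 = 1)
(a + (1*(-1) + 5))*Q(8) = (1 + (1*(-1) + 5))/8**2 = (1 + (-1 + 5))*(1/64) = (1 + 4)*(1/64) = 5*(1/64) = 5/64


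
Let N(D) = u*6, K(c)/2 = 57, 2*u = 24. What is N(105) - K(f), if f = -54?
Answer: -42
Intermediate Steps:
u = 12 (u = (½)*24 = 12)
K(c) = 114 (K(c) = 2*57 = 114)
N(D) = 72 (N(D) = 12*6 = 72)
N(105) - K(f) = 72 - 1*114 = 72 - 114 = -42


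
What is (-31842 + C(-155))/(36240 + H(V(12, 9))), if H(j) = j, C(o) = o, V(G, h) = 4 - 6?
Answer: -31997/36238 ≈ -0.88297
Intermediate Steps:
V(G, h) = -2
(-31842 + C(-155))/(36240 + H(V(12, 9))) = (-31842 - 155)/(36240 - 2) = -31997/36238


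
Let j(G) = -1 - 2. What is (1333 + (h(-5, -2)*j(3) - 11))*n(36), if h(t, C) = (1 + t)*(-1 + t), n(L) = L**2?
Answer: 1620000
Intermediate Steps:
j(G) = -3
(1333 + (h(-5, -2)*j(3) - 11))*n(36) = (1333 + ((-1 + (-5)**2)*(-3) - 11))*36**2 = (1333 + ((-1 + 25)*(-3) - 11))*1296 = (1333 + (24*(-3) - 11))*1296 = (1333 + (-72 - 11))*1296 = (1333 - 83)*1296 = 1250*1296 = 1620000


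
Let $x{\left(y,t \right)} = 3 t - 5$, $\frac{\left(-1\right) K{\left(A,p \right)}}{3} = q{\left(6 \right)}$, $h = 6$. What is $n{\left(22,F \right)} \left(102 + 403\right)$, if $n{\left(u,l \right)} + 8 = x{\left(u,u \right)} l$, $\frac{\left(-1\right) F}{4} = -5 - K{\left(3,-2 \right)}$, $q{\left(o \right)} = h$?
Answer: $-1605900$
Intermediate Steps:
$q{\left(o \right)} = 6$
$K{\left(A,p \right)} = -18$ ($K{\left(A,p \right)} = \left(-3\right) 6 = -18$)
$F = -52$ ($F = - 4 \left(-5 - -18\right) = - 4 \left(-5 + 18\right) = \left(-4\right) 13 = -52$)
$x{\left(y,t \right)} = -5 + 3 t$
$n{\left(u,l \right)} = -8 + l \left(-5 + 3 u\right)$ ($n{\left(u,l \right)} = -8 + \left(-5 + 3 u\right) l = -8 + l \left(-5 + 3 u\right)$)
$n{\left(22,F \right)} \left(102 + 403\right) = \left(-8 - 52 \left(-5 + 3 \cdot 22\right)\right) \left(102 + 403\right) = \left(-8 - 52 \left(-5 + 66\right)\right) 505 = \left(-8 - 3172\right) 505 = \left(-3180\right) 505 = -1605900$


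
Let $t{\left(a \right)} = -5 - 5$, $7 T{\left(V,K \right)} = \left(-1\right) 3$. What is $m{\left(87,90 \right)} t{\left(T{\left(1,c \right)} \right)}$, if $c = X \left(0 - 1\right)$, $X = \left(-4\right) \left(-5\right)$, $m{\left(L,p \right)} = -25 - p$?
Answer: $1150$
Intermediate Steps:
$X = 20$
$c = -20$ ($c = 20 \left(0 - 1\right) = 20 \left(-1\right) = -20$)
$T{\left(V,K \right)} = - \frac{3}{7}$ ($T{\left(V,K \right)} = \frac{\left(-1\right) 3}{7} = \frac{1}{7} \left(-3\right) = - \frac{3}{7}$)
$t{\left(a \right)} = -10$ ($t{\left(a \right)} = -5 - 5 = -10$)
$m{\left(87,90 \right)} t{\left(T{\left(1,c \right)} \right)} = \left(-25 - 90\right) \left(-10\right) = \left(-115\right) \left(-10\right) = 1150$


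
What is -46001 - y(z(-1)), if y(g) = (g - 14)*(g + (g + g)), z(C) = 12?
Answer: -45929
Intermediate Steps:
y(g) = 3*g*(-14 + g) (y(g) = (-14 + g)*(g + 2*g) = (-14 + g)*(3*g) = 3*g*(-14 + g))
-46001 - y(z(-1)) = -46001 - 3*12*(-14 + 12) = -46001 - 3*12*(-2) = -46001 - 1*(-72) = -46001 + 72 = -45929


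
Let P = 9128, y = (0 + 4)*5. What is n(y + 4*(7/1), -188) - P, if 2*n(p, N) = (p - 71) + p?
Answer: -18231/2 ≈ -9115.5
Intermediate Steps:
y = 20 (y = 4*5 = 20)
n(p, N) = -71/2 + p (n(p, N) = ((p - 71) + p)/2 = ((-71 + p) + p)/2 = (-71 + 2*p)/2 = -71/2 + p)
n(y + 4*(7/1), -188) - P = (-71/2 + (20 + 4*(7/1))) - 1*9128 = (-71/2 + (20 + 4*(7*1))) - 9128 = (-71/2 + (20 + 4*7)) - 9128 = (-71/2 + (20 + 28)) - 9128 = (-71/2 + 48) - 9128 = 25/2 - 9128 = -18231/2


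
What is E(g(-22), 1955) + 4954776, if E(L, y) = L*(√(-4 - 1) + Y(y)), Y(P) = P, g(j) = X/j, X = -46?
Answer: 54547501/11 + 23*I*√5/11 ≈ 4.9589e+6 + 4.6754*I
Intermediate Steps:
g(j) = -46/j
E(L, y) = L*(y + I*√5) (E(L, y) = L*(√(-4 - 1) + y) = L*(√(-5) + y) = L*(I*√5 + y) = L*(y + I*√5))
E(g(-22), 1955) + 4954776 = (-46/(-22))*(1955 + I*√5) + 4954776 = (-46*(-1/22))*(1955 + I*√5) + 4954776 = 23*(1955 + I*√5)/11 + 4954776 = (44965/11 + 23*I*√5/11) + 4954776 = 54547501/11 + 23*I*√5/11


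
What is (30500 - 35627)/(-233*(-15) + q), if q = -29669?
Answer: 5127/26174 ≈ 0.19588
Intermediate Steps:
(30500 - 35627)/(-233*(-15) + q) = (30500 - 35627)/(-233*(-15) - 29669) = -5127/(3495 - 29669) = -5127/(-26174) = -5127*(-1/26174) = 5127/26174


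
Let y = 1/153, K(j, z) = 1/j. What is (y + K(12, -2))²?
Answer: 3025/374544 ≈ 0.0080765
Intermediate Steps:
y = 1/153 ≈ 0.0065359
(y + K(12, -2))² = (1/153 + 1/12)² = (55/612)² = 3025/374544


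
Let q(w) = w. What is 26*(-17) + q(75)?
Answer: -367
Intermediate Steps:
26*(-17) + q(75) = 26*(-17) + 75 = -442 + 75 = -367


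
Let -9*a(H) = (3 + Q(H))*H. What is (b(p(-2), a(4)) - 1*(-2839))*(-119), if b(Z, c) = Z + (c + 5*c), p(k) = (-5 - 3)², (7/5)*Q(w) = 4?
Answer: -1030795/3 ≈ -3.4360e+5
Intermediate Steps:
Q(w) = 20/7 (Q(w) = (5/7)*4 = 20/7)
p(k) = 64 (p(k) = (-8)² = 64)
a(H) = -41*H/63 (a(H) = -(3 + 20/7)*H/9 = -41*H/63)
b(Z, c) = Z + 6*c
(b(p(-2), a(4)) - 1*(-2839))*(-119) = ((64 + 6*(-41/63*4)) - 1*(-2839))*(-119) = ((64 + 6*(-164/63)) + 2839)*(-119) = ((64 - 328/21) + 2839)*(-119) = (1016/21 + 2839)*(-119) = (60635/21)*(-119) = -1030795/3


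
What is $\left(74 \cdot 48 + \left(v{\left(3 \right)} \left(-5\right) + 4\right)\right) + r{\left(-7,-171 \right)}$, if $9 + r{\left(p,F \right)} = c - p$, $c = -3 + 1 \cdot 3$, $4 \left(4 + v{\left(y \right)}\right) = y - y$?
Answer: $3574$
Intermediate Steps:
$v{\left(y \right)} = -4$ ($v{\left(y \right)} = -4 + \frac{y - y}{4} = -4 + \frac{1}{4} \cdot 0 = -4 + 0 = -4$)
$c = 0$ ($c = -3 + 3 = 0$)
$r{\left(p,F \right)} = -9 - p$ ($r{\left(p,F \right)} = -9 + \left(0 - p\right) = -9 - p$)
$\left(74 \cdot 48 + \left(v{\left(3 \right)} \left(-5\right) + 4\right)\right) + r{\left(-7,-171 \right)} = \left(74 \cdot 48 + \left(\left(-4\right) \left(-5\right) + 4\right)\right) - 2 = \left(3552 + \left(20 + 4\right)\right) + \left(-9 + 7\right) = \left(3552 + 24\right) - 2 = 3576 - 2 = 3574$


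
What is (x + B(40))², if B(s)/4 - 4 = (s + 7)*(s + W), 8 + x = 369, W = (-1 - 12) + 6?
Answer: 43309561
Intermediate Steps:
W = -7 (W = -13 + 6 = -7)
x = 361 (x = -8 + 369 = 361)
B(s) = 16 + 4*(-7 + s)*(7 + s) (B(s) = 16 + 4*((s + 7)*(s - 7)) = 16 + 4*((7 + s)*(-7 + s)) = 16 + 4*((-7 + s)*(7 + s)) = 16 + 4*(-7 + s)*(7 + s))
(x + B(40))² = (361 + (-180 + 4*40²))² = (361 + (-180 + 4*1600))² = (361 + (-180 + 6400))² = (361 + 6220)² = 6581² = 43309561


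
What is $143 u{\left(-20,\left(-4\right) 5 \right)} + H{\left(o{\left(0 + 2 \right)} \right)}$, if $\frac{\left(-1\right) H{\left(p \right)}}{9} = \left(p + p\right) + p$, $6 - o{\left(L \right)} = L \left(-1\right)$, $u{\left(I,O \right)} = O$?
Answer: $-3076$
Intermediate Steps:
$o{\left(L \right)} = 6 + L$ ($o{\left(L \right)} = 6 - L \left(-1\right) = 6 - - L = 6 + L$)
$H{\left(p \right)} = - 27 p$ ($H{\left(p \right)} = - 9 \left(\left(p + p\right) + p\right) = - 9 \left(2 p + p\right) = - 9 \cdot 3 p = - 27 p$)
$143 u{\left(-20,\left(-4\right) 5 \right)} + H{\left(o{\left(0 + 2 \right)} \right)} = 143 \left(\left(-4\right) 5\right) - 27 \left(6 + \left(0 + 2\right)\right) = 143 \left(-20\right) - 27 \left(6 + 2\right) = -2860 - 216 = -3076$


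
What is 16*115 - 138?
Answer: 1702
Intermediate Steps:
16*115 - 138 = 1840 - 138 = 1702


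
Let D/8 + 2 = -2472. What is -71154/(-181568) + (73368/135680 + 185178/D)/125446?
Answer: 2925457722776559/7466407708615040 ≈ 0.39182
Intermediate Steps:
D = -19792 (D = -16 + 8*(-2472) = -16 - 19776 = -19792)
-71154/(-181568) + (73368/135680 + 185178/D)/125446 = -71154/(-181568) + (73368/135680 + 185178/(-19792))/125446 = -71154*(-1/181568) + (73368*(1/135680) + 185178*(-1/19792))*(1/125446) = 35577/90784 + (9171/16960 - 92589/9896)*(1/125446) = 35577/90784 - 184944153/20979520*1/125446 = 35577/90784 - 184944153/2631796865920 = 2925457722776559/7466407708615040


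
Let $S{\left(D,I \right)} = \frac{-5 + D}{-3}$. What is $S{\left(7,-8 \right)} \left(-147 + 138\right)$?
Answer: $6$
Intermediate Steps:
$S{\left(D,I \right)} = \frac{5}{3} - \frac{D}{3}$ ($S{\left(D,I \right)} = \left(-5 + D\right) \left(- \frac{1}{3}\right) = \frac{5}{3} - \frac{D}{3}$)
$S{\left(7,-8 \right)} \left(-147 + 138\right) = \left(\frac{5}{3} - \frac{7}{3}\right) \left(-147 + 138\right) = \left(\frac{5}{3} - \frac{7}{3}\right) \left(-9\right) = \left(- \frac{2}{3}\right) \left(-9\right) = 6$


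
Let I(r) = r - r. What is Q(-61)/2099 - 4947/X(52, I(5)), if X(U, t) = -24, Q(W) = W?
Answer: 3460763/16792 ≈ 206.10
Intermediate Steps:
I(r) = 0
Q(-61)/2099 - 4947/X(52, I(5)) = -61/2099 - 4947/(-24) = -61*1/2099 - 4947*(-1/24) = -61/2099 + 1649/8 = 3460763/16792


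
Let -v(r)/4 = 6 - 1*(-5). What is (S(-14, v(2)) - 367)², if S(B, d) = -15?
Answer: 145924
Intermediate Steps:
v(r) = -44 (v(r) = -4*(6 - 1*(-5)) = -4*(6 + 5) = -4*11 = -44)
(S(-14, v(2)) - 367)² = (-15 - 367)² = (-382)² = 145924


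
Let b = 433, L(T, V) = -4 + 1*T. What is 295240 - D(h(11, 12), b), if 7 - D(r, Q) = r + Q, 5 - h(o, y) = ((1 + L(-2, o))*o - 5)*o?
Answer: 296331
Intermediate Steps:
L(T, V) = -4 + T
h(o, y) = 5 - o*(-5 - 5*o) (h(o, y) = 5 - ((1 + (-4 - 2))*o - 5)*o = 5 - ((1 - 6)*o - 5)*o = 5 - (-5*o - 5)*o = 5 - (-5 - 5*o)*o = 5 - o*(-5 - 5*o))
D(r, Q) = 7 - Q - r (D(r, Q) = 7 - (r + Q) = 7 - (Q + r) = 7 + (-Q - r) = 7 - Q - r)
295240 - D(h(11, 12), b) = 295240 - (7 - 1*433 - (5 + 5*11 + 5*11**2)) = 295240 - (7 - 433 - (5 + 55 + 5*121)) = 295240 - (7 - 433 - (5 + 55 + 605)) = 295240 - (7 - 433 - 1*665) = 295240 - (7 - 433 - 665) = 295240 - 1*(-1091) = 295240 + 1091 = 296331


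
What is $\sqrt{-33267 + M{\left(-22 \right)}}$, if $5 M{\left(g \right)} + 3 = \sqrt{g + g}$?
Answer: $\frac{\sqrt{-831690 + 10 i \sqrt{11}}}{5} \approx 0.0036368 + 182.39 i$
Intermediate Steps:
$M{\left(g \right)} = - \frac{3}{5} + \frac{\sqrt{2} \sqrt{g}}{5}$ ($M{\left(g \right)} = - \frac{3}{5} + \frac{\sqrt{g + g}}{5} = - \frac{3}{5} + \frac{\sqrt{2 g}}{5} = - \frac{3}{5} + \frac{\sqrt{2} \sqrt{g}}{5}$)
$\sqrt{-33267 + M{\left(-22 \right)}} = \sqrt{-33267 - \left(\frac{3}{5} - \frac{\sqrt{2} \sqrt{-22}}{5}\right)} = \sqrt{-33267 - \left(\frac{3}{5} - \frac{\sqrt{2} i \sqrt{22}}{5}\right)} = \sqrt{-33267 - \left(\frac{3}{5} - \frac{2 i \sqrt{11}}{5}\right)} = \sqrt{- \frac{166338}{5} + \frac{2 i \sqrt{11}}{5}}$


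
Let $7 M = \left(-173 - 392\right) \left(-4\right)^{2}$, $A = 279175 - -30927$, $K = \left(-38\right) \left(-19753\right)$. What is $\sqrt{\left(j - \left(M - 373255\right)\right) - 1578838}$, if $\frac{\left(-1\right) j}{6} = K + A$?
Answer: $\frac{i \sqrt{370860791}}{7} \approx 2751.1 i$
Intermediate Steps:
$K = 750614$
$A = 310102$ ($A = 279175 + 30927 = 310102$)
$M = - \frac{9040}{7}$ ($M = \frac{\left(-173 - 392\right) \left(-4\right)^{2}}{7} = \frac{\left(-565\right) 16}{7} = \frac{1}{7} \left(-9040\right) = - \frac{9040}{7} \approx -1291.4$)
$j = -6364296$ ($j = - 6 \left(750614 + 310102\right) = \left(-6\right) 1060716 = -6364296$)
$\sqrt{\left(j - \left(M - 373255\right)\right) - 1578838} = \sqrt{\left(-6364296 - \left(- \frac{9040}{7} - 373255\right)\right) - 1578838} = \sqrt{\left(-6364296 - - \frac{2621825}{7}\right) - 1578838} = \sqrt{\left(-6364296 + \frac{2621825}{7}\right) - 1578838} = \sqrt{- \frac{41928247}{7} - 1578838} = \sqrt{- \frac{52980113}{7}} = \frac{i \sqrt{370860791}}{7}$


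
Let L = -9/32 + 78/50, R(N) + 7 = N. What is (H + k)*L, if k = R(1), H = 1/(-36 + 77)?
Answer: -50127/6560 ≈ -7.6413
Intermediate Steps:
H = 1/41 ≈ 0.024390
R(N) = -7 + N
k = -6 (k = -7 + 1 = -6)
L = 1023/800 (L = -9*1/32 + 78*(1/50) = -9/32 + 39/25 = 1023/800 ≈ 1.2787)
(H + k)*L = (1/41 - 6)*(1023/800) = -245/41*1023/800 = -50127/6560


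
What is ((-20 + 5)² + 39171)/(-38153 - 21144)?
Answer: -5628/8471 ≈ -0.66438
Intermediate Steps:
((-20 + 5)² + 39171)/(-38153 - 21144) = ((-15)² + 39171)/(-59297) = (225 + 39171)*(-1/59297) = 39396*(-1/59297) = -5628/8471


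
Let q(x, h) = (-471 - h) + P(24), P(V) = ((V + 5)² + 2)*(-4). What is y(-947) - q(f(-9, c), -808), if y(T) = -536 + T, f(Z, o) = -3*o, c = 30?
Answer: 1552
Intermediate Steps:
P(V) = -8 - 4*(5 + V)² (P(V) = ((5 + V)² + 2)*(-4) = (2 + (5 + V)²)*(-4) = -8 - 4*(5 + V)²)
q(x, h) = -3843 - h (q(x, h) = (-471 - h) + (-8 - 4*(5 + 24)²) = (-471 - h) + (-8 - 4*29²) = (-471 - h) + (-8 - 4*841) = (-471 - h) + (-8 - 3364) = (-471 - h) - 3372 = -3843 - h)
y(-947) - q(f(-9, c), -808) = (-536 - 947) - (-3843 - 1*(-808)) = -1483 - (-3843 + 808) = -1483 - 1*(-3035) = -1483 + 3035 = 1552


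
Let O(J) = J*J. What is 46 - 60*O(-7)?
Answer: -2894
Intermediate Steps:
O(J) = J²
46 - 60*O(-7) = 46 - 60*(-7)² = 46 - 60*49 = 46 - 2940 = -2894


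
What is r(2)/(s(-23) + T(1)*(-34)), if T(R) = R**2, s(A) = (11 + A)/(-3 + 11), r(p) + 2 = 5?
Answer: -6/71 ≈ -0.084507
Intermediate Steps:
r(p) = 3 (r(p) = -2 + 5 = 3)
s(A) = 11/8 + A/8 (s(A) = (11 + A)/8 = (11 + A)*(1/8) = 11/8 + A/8)
r(2)/(s(-23) + T(1)*(-34)) = 3/((11/8 + (1/8)*(-23)) + 1**2*(-34)) = 3/((11/8 - 23/8) + 1*(-34)) = 3/(-3/2 - 34) = 3/(-71/2) = -2/71*3 = -6/71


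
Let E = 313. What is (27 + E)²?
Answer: 115600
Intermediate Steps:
(27 + E)² = (27 + 313)² = 340² = 115600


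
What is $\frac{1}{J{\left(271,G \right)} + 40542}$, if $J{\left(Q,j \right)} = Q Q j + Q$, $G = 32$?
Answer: $\frac{1}{2390925} \approx 4.1825 \cdot 10^{-7}$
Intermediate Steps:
$J{\left(Q,j \right)} = Q + j Q^{2}$ ($J{\left(Q,j \right)} = Q^{2} j + Q = j Q^{2} + Q = Q + j Q^{2}$)
$\frac{1}{J{\left(271,G \right)} + 40542} = \frac{1}{271 \left(1 + 271 \cdot 32\right) + 40542} = \frac{1}{271 \left(1 + 8672\right) + 40542} = \frac{1}{271 \cdot 8673 + 40542} = \frac{1}{2350383 + 40542} = \frac{1}{2390925}$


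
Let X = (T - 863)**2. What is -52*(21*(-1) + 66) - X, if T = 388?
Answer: -227965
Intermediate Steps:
X = 225625 (X = (388 - 863)**2 = (-475)**2 = 225625)
-52*(21*(-1) + 66) - X = -52*(21*(-1) + 66) - 1*225625 = -52*(-21 + 66) - 225625 = -52*45 - 225625 = -2340 - 225625 = -227965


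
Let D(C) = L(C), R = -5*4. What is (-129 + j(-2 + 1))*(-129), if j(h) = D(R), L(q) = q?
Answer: 19221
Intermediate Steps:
R = -20
D(C) = C
j(h) = -20
(-129 + j(-2 + 1))*(-129) = (-129 - 20)*(-129) = -149*(-129) = 19221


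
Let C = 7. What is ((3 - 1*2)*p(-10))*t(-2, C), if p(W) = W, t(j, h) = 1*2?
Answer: -20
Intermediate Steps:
t(j, h) = 2
((3 - 1*2)*p(-10))*t(-2, C) = ((3 - 1*2)*(-10))*2 = ((3 - 2)*(-10))*2 = (1*(-10))*2 = -10*2 = -20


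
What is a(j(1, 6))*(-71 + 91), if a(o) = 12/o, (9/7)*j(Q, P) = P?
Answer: 360/7 ≈ 51.429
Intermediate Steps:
j(Q, P) = 7*P/9
a(j(1, 6))*(-71 + 91) = (12/(((7/9)*6)))*(-71 + 91) = (12/(14/3))*20 = (12*(3/14))*20 = (18/7)*20 = 360/7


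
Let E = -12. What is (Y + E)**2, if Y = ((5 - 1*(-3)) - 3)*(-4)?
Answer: 1024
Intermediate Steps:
Y = -20 (Y = ((5 + 3) - 3)*(-4) = (8 - 3)*(-4) = 5*(-4) = -20)
(Y + E)**2 = (-20 - 12)**2 = (-32)**2 = 1024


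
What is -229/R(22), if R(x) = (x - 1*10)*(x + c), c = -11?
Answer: -229/132 ≈ -1.7348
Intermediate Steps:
R(x) = (-11 + x)*(-10 + x) (R(x) = (x - 1*10)*(x - 11) = (x - 10)*(-11 + x) = (-10 + x)*(-11 + x) = (-11 + x)*(-10 + x))
-229/R(22) = -229/(110 + 22**2 - 21*22) = -229/(110 + 484 - 462) = -229/132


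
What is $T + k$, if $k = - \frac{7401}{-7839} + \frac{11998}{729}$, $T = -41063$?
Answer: $- \frac{26062271678}{634959} \approx -41046.0$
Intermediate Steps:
$k = \frac{11049739}{634959}$ ($k = \left(-7401\right) \left(- \frac{1}{7839}\right) + 11998 \cdot \frac{1}{729} = \frac{2467}{2613} + \frac{11998}{729} = \frac{11049739}{634959} \approx 17.402$)
$T + k = -41063 + \frac{11049739}{634959} = - \frac{26062271678}{634959}$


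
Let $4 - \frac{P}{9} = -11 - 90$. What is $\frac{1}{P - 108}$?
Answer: $\frac{1}{837} \approx 0.0011947$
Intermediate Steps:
$P = 945$ ($P = 36 - 9 \left(-11 - 90\right) = 36 - -909 = 36 + 909 = 945$)
$\frac{1}{P - 108} = \frac{1}{945 - 108} = \frac{1}{837}$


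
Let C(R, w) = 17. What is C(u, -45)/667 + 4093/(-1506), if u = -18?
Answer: -2704429/1004502 ≈ -2.6923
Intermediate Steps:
C(u, -45)/667 + 4093/(-1506) = 17/667 + 4093/(-1506) = 17*(1/667) + 4093*(-1/1506) = 17/667 - 4093/1506 = -2704429/1004502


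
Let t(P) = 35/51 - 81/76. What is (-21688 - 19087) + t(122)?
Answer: -158045371/3876 ≈ -40775.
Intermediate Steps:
t(P) = -1471/3876 (t(P) = 35*(1/51) - 81*1/76 = 35/51 - 81/76 = -1471/3876)
(-21688 - 19087) + t(122) = (-21688 - 19087) - 1471/3876 = -40775 - 1471/3876 = -158045371/3876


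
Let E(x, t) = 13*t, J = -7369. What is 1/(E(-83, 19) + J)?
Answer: -1/7122 ≈ -0.00014041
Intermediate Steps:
1/(E(-83, 19) + J) = 1/(13*19 - 7369) = 1/(247 - 7369) = 1/(-7122) = -1/7122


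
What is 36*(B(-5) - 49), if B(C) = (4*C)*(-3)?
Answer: 396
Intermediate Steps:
B(C) = -12*C
36*(B(-5) - 49) = 36*(-12*(-5) - 49) = 36*(60 - 49) = 36*11 = 396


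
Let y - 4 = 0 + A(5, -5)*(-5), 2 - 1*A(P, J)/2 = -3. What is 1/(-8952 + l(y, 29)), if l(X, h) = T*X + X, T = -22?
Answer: -1/7986 ≈ -0.00012522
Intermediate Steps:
A(P, J) = 10 (A(P, J) = 4 - 2*(-3) = 4 + 6 = 10)
y = -46 (y = 4 + (0 + 10*(-5)) = 4 + (0 - 50) = 4 - 50 = -46)
l(X, h) = -21*X (l(X, h) = -22*X + X = -21*X)
1/(-8952 + l(y, 29)) = 1/(-8952 - 21*(-46)) = 1/(-8952 + 966) = 1/(-7986) = -1/7986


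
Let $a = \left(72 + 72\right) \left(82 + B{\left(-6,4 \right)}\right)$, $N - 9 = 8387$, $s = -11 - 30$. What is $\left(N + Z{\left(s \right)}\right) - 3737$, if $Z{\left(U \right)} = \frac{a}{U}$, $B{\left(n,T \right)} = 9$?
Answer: $\frac{177915}{41} \approx 4339.4$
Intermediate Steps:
$s = -41$ ($s = -11 - 30 = -41$)
$N = 8396$ ($N = 9 + 8387 = 8396$)
$a = 13104$ ($a = \left(72 + 72\right) \left(82 + 9\right) = 144 \cdot 91 = 13104$)
$Z{\left(U \right)} = \frac{13104}{U}$
$\left(N + Z{\left(s \right)}\right) - 3737 = \left(8396 + \frac{13104}{-41}\right) - 3737 = \left(8396 + 13104 \left(- \frac{1}{41}\right)\right) - 3737 = \left(8396 - \frac{13104}{41}\right) - 3737 = \frac{331132}{41} - 3737 = \frac{177915}{41}$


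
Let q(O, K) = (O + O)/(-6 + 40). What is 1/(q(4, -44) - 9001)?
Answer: -17/153013 ≈ -0.00011110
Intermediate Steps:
q(O, K) = O/17 (q(O, K) = (2*O)/34 = (2*O)*(1/34) = O/17)
1/(q(4, -44) - 9001) = 1/((1/17)*4 - 9001) = 1/(4/17 - 9001) = 1/(-153013/17) = -17/153013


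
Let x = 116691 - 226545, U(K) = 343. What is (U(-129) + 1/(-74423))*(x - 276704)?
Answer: -9867700083104/74423 ≈ -1.3259e+8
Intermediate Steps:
x = -109854
(U(-129) + 1/(-74423))*(x - 276704) = (343 + 1/(-74423))*(-109854 - 276704) = (343 - 1/74423)*(-386558) = (25527088/74423)*(-386558) = -9867700083104/74423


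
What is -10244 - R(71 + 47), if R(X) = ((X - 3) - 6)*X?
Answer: -23106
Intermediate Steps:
R(X) = X*(-9 + X) (R(X) = ((-3 + X) - 6)*X = (-9 + X)*X = X*(-9 + X))
-10244 - R(71 + 47) = -10244 - (71 + 47)*(-9 + (71 + 47)) = -10244 - 118*(-9 + 118) = -10244 - 118*109 = -10244 - 1*12862 = -10244 - 12862 = -23106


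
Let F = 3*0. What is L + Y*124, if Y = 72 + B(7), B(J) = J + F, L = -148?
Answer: 9648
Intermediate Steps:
F = 0
B(J) = J (B(J) = J + 0 = J)
Y = 79 (Y = 72 + 7 = 79)
L + Y*124 = -148 + 79*124 = -148 + 9796 = 9648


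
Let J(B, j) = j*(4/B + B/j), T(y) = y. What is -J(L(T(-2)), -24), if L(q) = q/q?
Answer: 95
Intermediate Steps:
L(q) = 1
-J(L(T(-2)), -24) = -(1 + 4*(-24)/1) = -(1 + 4*(-24)*1) = -(1 - 96) = -1*(-95) = 95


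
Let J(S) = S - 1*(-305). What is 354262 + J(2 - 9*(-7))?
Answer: 354632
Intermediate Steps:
J(S) = 305 + S (J(S) = S + 305 = 305 + S)
354262 + J(2 - 9*(-7)) = 354262 + (305 + (2 - 9*(-7))) = 354262 + (305 + (2 + 63)) = 354262 + (305 + 65) = 354262 + 370 = 354632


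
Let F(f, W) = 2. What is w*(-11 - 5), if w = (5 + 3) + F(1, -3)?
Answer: -160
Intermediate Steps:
w = 10 (w = (5 + 3) + 2 = 8 + 2 = 10)
w*(-11 - 5) = 10*(-11 - 5) = 10*(-16) = -160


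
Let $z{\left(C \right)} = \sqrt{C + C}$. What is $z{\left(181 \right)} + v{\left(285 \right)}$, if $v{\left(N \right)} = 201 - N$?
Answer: $-84 + \sqrt{362} \approx -64.974$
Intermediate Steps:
$z{\left(C \right)} = \sqrt{2} \sqrt{C}$ ($z{\left(C \right)} = \sqrt{2 C} = \sqrt{2} \sqrt{C}$)
$z{\left(181 \right)} + v{\left(285 \right)} = \sqrt{2} \sqrt{181} + \left(201 - 285\right) = \sqrt{362} + \left(201 - 285\right) = \sqrt{362} - 84 = -84 + \sqrt{362}$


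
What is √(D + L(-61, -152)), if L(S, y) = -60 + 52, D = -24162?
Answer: I*√24170 ≈ 155.47*I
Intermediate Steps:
L(S, y) = -8
√(D + L(-61, -152)) = √(-24162 - 8) = √(-24170) = I*√24170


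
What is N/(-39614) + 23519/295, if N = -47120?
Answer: 472791033/5843065 ≈ 80.915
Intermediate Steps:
N/(-39614) + 23519/295 = -47120/(-39614) + 23519/295 = -47120*(-1/39614) + 23519*(1/295) = 23560/19807 + 23519/295 = 472791033/5843065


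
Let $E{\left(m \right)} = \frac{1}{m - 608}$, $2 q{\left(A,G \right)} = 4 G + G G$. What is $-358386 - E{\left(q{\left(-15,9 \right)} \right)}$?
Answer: $- \frac{393866212}{1099} \approx -3.5839 \cdot 10^{5}$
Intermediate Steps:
$q{\left(A,G \right)} = \frac{G^{2}}{2} + 2 G$ ($q{\left(A,G \right)} = \frac{4 G + G G}{2} = \frac{4 G + G^{2}}{2} = \frac{G^{2} + 4 G}{2} = \frac{G^{2}}{2} + 2 G$)
$E{\left(m \right)} = \frac{1}{-608 + m}$
$-358386 - E{\left(q{\left(-15,9 \right)} \right)} = -358386 - \frac{1}{-608 + \frac{1}{2} \cdot 9 \left(4 + 9\right)} = -358386 - \frac{1}{-608 + \frac{1}{2} \cdot 9 \cdot 13} = -358386 - \frac{1}{-608 + \frac{117}{2}} = -358386 - \frac{1}{- \frac{1099}{2}} = -358386 - - \frac{2}{1099} = -358386 + \frac{2}{1099} = - \frac{393866212}{1099}$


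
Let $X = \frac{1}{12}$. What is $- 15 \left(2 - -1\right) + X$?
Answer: $- \frac{539}{12} \approx -44.917$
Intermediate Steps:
$X = \frac{1}{12} \approx 0.083333$
$- 15 \left(2 - -1\right) + X = - 15 \left(2 - -1\right) + \frac{1}{12} = - 15 \left(2 + 1\right) + \frac{1}{12} = \left(-15\right) 3 + \frac{1}{12} = -45 + \frac{1}{12} = - \frac{539}{12}$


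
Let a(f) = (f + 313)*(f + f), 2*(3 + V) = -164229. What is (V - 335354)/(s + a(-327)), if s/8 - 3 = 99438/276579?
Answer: -76975899999/1693193816 ≈ -45.462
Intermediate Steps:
s = 2477800/92193 (s = 24 + 8*(99438/276579) = 24 + 8*(99438*(1/276579)) = 24 + 8*(33146/92193) = 24 + 265168/92193 = 2477800/92193 ≈ 26.876)
V = -164235/2 (V = -3 + (1/2)*(-164229) = -3 - 164229/2 = -164235/2 ≈ -82118.)
a(f) = 2*f*(313 + f) (a(f) = (313 + f)*(2*f) = 2*f*(313 + f))
(V - 335354)/(s + a(-327)) = (-164235/2 - 335354)/(2477800/92193 + 2*(-327)*(313 - 327)) = -834943/(2*(2477800/92193 + 2*(-327)*(-14))) = -834943/(2*(2477800/92193 + 9156)) = -834943/(2*846596908/92193) = -834943/2*92193/846596908 = -76975899999/1693193816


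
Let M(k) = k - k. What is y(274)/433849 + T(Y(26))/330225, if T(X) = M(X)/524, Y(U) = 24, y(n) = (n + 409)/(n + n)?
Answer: 683/237749252 ≈ 2.8728e-6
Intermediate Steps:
M(k) = 0
y(n) = (409 + n)/(2*n) (y(n) = (409 + n)/((2*n)) = (409 + n)*(1/(2*n)) = (409 + n)/(2*n))
T(X) = 0 (T(X) = 0/524 = 0*(1/524) = 0)
y(274)/433849 + T(Y(26))/330225 = ((½)*(409 + 274)/274)/433849 + 0/330225 = ((½)*(1/274)*683)*(1/433849) + 0*(1/330225) = (683/548)*(1/433849) + 0 = 683/237749252 + 0 = 683/237749252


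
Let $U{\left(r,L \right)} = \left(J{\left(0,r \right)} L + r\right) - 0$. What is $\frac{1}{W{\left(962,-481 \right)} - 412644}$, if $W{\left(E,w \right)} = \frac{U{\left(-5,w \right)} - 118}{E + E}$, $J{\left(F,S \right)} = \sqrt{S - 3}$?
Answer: $- \frac{1527515892396}{630320365556748929} + \frac{1850888 i \sqrt{2}}{630320365556748929} \approx -2.4234 \cdot 10^{-6} + 4.1527 \cdot 10^{-12} i$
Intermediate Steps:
$J{\left(F,S \right)} = \sqrt{-3 + S}$
$U{\left(r,L \right)} = r + L \sqrt{-3 + r}$ ($U{\left(r,L \right)} = \left(\sqrt{-3 + r} L + r\right) - 0 = \left(L \sqrt{-3 + r} + r\right) + 0 = \left(r + L \sqrt{-3 + r}\right) + 0 = r + L \sqrt{-3 + r}$)
$W{\left(E,w \right)} = \frac{-123 + 2 i w \sqrt{2}}{2 E}$ ($W{\left(E,w \right)} = \frac{\left(-5 + w \sqrt{-3 - 5}\right) - 118}{E + E} = \frac{\left(-5 + w \sqrt{-8}\right) - 118}{2 E} = \left(\left(-5 + w 2 i \sqrt{2}\right) - 118\right) \frac{1}{2 E} = \left(\left(-5 + 2 i w \sqrt{2}\right) - 118\right) \frac{1}{2 E} = \left(-123 + 2 i w \sqrt{2}\right) \frac{1}{2 E} = \frac{-123 + 2 i w \sqrt{2}}{2 E}$)
$\frac{1}{W{\left(962,-481 \right)} - 412644} = \frac{1}{\frac{- \frac{123}{2} + i \left(-481\right) \sqrt{2}}{962} - 412644} = \frac{1}{\frac{- \frac{123}{2} - 481 i \sqrt{2}}{962} - 412644} = \frac{1}{\left(- \frac{123}{1924} - \frac{i \sqrt{2}}{2}\right) - 412644} = \frac{1}{- \frac{793927179}{1924} - \frac{i \sqrt{2}}{2}}$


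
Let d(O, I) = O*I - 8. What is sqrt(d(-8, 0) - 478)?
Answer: 9*I*sqrt(6) ≈ 22.045*I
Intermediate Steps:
d(O, I) = -8 + I*O (d(O, I) = I*O - 8 = -8 + I*O)
sqrt(d(-8, 0) - 478) = sqrt((-8 + 0*(-8)) - 478) = sqrt((-8 + 0) - 478) = sqrt(-8 - 478) = sqrt(-486) = 9*I*sqrt(6)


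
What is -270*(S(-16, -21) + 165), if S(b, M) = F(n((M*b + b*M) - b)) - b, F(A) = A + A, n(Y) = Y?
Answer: -420390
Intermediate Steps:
F(A) = 2*A
S(b, M) = -3*b + 4*M*b (S(b, M) = 2*((M*b + b*M) - b) - b = 2*((M*b + M*b) - b) - b = 2*(2*M*b - b) - b = 2*(-b + 2*M*b) - b = (-2*b + 4*M*b) - b = -3*b + 4*M*b)
-270*(S(-16, -21) + 165) = -270*(-16*(-3 + 4*(-21)) + 165) = -270*(-16*(-3 - 84) + 165) = -270*(-16*(-87) + 165) = -270*(1392 + 165) = -270*1557 = -420390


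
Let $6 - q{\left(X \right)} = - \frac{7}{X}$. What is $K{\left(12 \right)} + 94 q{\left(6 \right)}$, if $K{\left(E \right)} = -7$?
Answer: $\frac{2000}{3} \approx 666.67$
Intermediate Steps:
$q{\left(X \right)} = 6 + \frac{7}{X}$ ($q{\left(X \right)} = 6 - - \frac{7}{X} = 6 + \frac{7}{X}$)
$K{\left(12 \right)} + 94 q{\left(6 \right)} = -7 + 94 \left(6 + \frac{7}{6}\right) = -7 + 94 \cdot \frac{43}{6} = -7 + \frac{2021}{3} = \frac{2000}{3}$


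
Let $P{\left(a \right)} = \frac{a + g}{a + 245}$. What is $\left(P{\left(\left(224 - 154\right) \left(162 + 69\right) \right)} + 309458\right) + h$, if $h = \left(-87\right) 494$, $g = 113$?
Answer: $\frac{4374285483}{16415} \approx 2.6648 \cdot 10^{5}$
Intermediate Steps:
$h = -42978$
$P{\left(a \right)} = \frac{113 + a}{245 + a}$ ($P{\left(a \right)} = \frac{a + 113}{a + 245} = \frac{113 + a}{245 + a}$)
$\left(P{\left(\left(224 - 154\right) \left(162 + 69\right) \right)} + 309458\right) + h = \left(\frac{113 + \left(224 - 154\right) \left(162 + 69\right)}{245 + \left(224 - 154\right) \left(162 + 69\right)} + 309458\right) - 42978 = \left(\frac{113 + 70 \cdot 231}{245 + 70 \cdot 231} + 309458\right) - 42978 = \left(\frac{113 + 16170}{245 + 16170} + 309458\right) - 42978 = \left(\frac{1}{16415} \cdot 16283 + 309458\right) - 42978 = \left(\frac{16283}{16415} + 309458\right) - 42978 = \frac{5079769353}{16415} - 42978 = \frac{4374285483}{16415}$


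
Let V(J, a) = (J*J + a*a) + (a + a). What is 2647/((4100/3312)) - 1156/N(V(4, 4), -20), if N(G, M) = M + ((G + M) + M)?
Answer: 2250961/1025 ≈ 2196.1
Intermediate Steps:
V(J, a) = J² + a² + 2*a (V(J, a) = (J² + a²) + 2*a = J² + a² + 2*a)
N(G, M) = G + 3*M (N(G, M) = M + (G + 2*M) = G + 3*M)
2647/((4100/3312)) - 1156/N(V(4, 4), -20) = 2647/((4100/3312)) - 1156/((4² + 4² + 2*4) + 3*(-20)) = 2647/((4100*(1/3312))) - 1156/((16 + 16 + 8) - 60) = 2647/(1025/828) - 1156/(40 - 60) = 2647*(828/1025) - 1156/(-20) = 2191716/1025 - 1156*(-1/20) = 2191716/1025 + 289/5 = 2250961/1025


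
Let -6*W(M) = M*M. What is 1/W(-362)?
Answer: -3/65522 ≈ -4.5786e-5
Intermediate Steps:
W(M) = -M²/6 (W(M) = -M*M/6 = -M²/6)
1/W(-362) = 1/(-⅙*(-362)²) = 1/(-⅙*131044) = 1/(-65522/3) = -3/65522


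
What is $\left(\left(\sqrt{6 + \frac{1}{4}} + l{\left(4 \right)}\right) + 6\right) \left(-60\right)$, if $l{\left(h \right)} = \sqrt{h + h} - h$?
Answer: $-270 - 120 \sqrt{2} \approx -439.71$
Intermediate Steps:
$l{\left(h \right)} = - h + \sqrt{2} \sqrt{h}$ ($l{\left(h \right)} = \sqrt{2 h} - h = \sqrt{2} \sqrt{h} - h = - h + \sqrt{2} \sqrt{h}$)
$\left(\left(\sqrt{6 + \frac{1}{4}} + l{\left(4 \right)}\right) + 6\right) \left(-60\right) = \left(\left(\sqrt{6 + \frac{1}{4}} - \left(4 - \sqrt{2} \sqrt{4}\right)\right) + 6\right) \left(-60\right) = \left(\left(\sqrt{6 + \frac{1}{4}} - \left(4 - \sqrt{2} \cdot 2\right)\right) + 6\right) \left(-60\right) = \left(\left(\sqrt{\frac{25}{4}} - \left(4 - 2 \sqrt{2}\right)\right) + 6\right) \left(-60\right) = \left(\left(\frac{5}{2} - \left(4 - 2 \sqrt{2}\right)\right) + 6\right) \left(-60\right) = \left(\left(- \frac{3}{2} + 2 \sqrt{2}\right) + 6\right) \left(-60\right) = \left(\frac{9}{2} + 2 \sqrt{2}\right) \left(-60\right) = -270 - 120 \sqrt{2}$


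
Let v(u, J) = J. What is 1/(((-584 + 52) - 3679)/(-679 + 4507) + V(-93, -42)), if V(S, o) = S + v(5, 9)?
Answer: -3828/325763 ≈ -0.011751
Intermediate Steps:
V(S, o) = 9 + S (V(S, o) = S + 9 = 9 + S)
1/(((-584 + 52) - 3679)/(-679 + 4507) + V(-93, -42)) = 1/(((-584 + 52) - 3679)/(-679 + 4507) + (9 - 93)) = 1/((-532 - 3679)/3828 - 84) = 1/(-4211*1/3828 - 84) = 1/(-4211/3828 - 84) = 1/(-325763/3828) = -3828/325763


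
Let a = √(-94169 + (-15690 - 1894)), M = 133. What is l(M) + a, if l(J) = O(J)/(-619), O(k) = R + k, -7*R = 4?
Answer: -927/4333 + 3*I*√12417 ≈ -0.21394 + 334.29*I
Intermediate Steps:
R = -4/7 (R = -⅐*4 = -4/7 ≈ -0.57143)
O(k) = -4/7 + k
a = 3*I*√12417 (a = √(-94169 - 17584) = √(-111753) = 3*I*√12417 ≈ 334.29*I)
l(J) = 4/4333 - J/619 (l(J) = (-4/7 + J)/(-619) = (-4/7 + J)*(-1/619) = 4/4333 - J/619)
l(M) + a = (4/4333 - 1/619*133) + 3*I*√12417 = (4/4333 - 133/619) + 3*I*√12417 = -927/4333 + 3*I*√12417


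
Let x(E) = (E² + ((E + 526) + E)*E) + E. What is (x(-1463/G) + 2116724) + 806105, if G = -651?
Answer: 8429974121/2883 ≈ 2.9240e+6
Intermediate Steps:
x(E) = E + E² + E*(526 + 2*E) (x(E) = (E² + ((526 + E) + E)*E) + E = (E² + (526 + 2*E)*E) + E = (E² + E*(526 + 2*E)) + E = E + E² + E*(526 + 2*E))
(x(-1463/G) + 2116724) + 806105 = ((-1463/(-651))*(527 + 3*(-1463/(-651))) + 2116724) + 806105 = ((-1463*(-1/651))*(527 + 3*(-1463*(-1/651))) + 2116724) + 806105 = (209*(527 + 3*(209/93))/93 + 2116724) + 806105 = (209*(527 + 209/31)/93 + 2116724) + 806105 = ((209/93)*(16546/31) + 2116724) + 806105 = (3458114/2883 + 2116724) + 806105 = 6105973406/2883 + 806105 = 8429974121/2883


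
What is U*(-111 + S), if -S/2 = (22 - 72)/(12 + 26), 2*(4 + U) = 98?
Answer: -92655/19 ≈ -4876.6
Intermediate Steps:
U = 45 (U = -4 + (1/2)*98 = -4 + 49 = 45)
S = 50/19 (S = -2*(22 - 72)/(12 + 26) = -(-100)/38 = -2*(-25/19) = 50/19 ≈ 2.6316)
U*(-111 + S) = 45*(-111 + 50/19) = 45*(-2059/19) = -92655/19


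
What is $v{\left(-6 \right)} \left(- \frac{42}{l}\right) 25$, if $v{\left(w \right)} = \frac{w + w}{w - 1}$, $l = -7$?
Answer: $\frac{1800}{7} \approx 257.14$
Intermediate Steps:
$v{\left(w \right)} = \frac{2 w}{-1 + w}$
$v{\left(-6 \right)} \left(- \frac{42}{l}\right) 25 = 2 \left(-6\right) \frac{1}{-1 - 6} \left(- \frac{42}{-7}\right) 25 = 2 \left(-6\right) \frac{1}{-7} \left(\left(-42\right) \left(- \frac{1}{7}\right)\right) 25 = 2 \left(-6\right) \left(- \frac{1}{7}\right) 6 \cdot 25 = \frac{12}{7} \cdot 6 \cdot 25 = \frac{72}{7} \cdot 25 = \frac{1800}{7}$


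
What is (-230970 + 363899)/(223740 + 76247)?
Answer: 132929/299987 ≈ 0.44312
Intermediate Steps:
(-230970 + 363899)/(223740 + 76247) = 132929/299987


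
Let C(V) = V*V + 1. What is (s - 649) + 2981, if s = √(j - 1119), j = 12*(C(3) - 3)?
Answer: 2332 + 3*I*√115 ≈ 2332.0 + 32.171*I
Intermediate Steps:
C(V) = 1 + V² (C(V) = V² + 1 = 1 + V²)
j = 84 (j = 12*((1 + 3²) - 3) = 12*((1 + 9) - 3) = 12*(10 - 3) = 12*7 = 84)
s = 3*I*√115 (s = √(84 - 1119) = √(-1035) = 3*I*√115 ≈ 32.171*I)
(s - 649) + 2981 = (3*I*√115 - 649) + 2981 = (-649 + 3*I*√115) + 2981 = 2332 + 3*I*√115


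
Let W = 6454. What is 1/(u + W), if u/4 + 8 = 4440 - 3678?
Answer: 1/9470 ≈ 0.00010560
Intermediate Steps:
u = 3016 (u = -32 + 4*(4440 - 3678) = -32 + 4*762 = -32 + 3048 = 3016)
1/(u + W) = 1/(3016 + 6454) = 1/9470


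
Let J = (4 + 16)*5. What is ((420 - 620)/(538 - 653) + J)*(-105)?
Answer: -245700/23 ≈ -10683.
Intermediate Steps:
J = 100 (J = 20*5 = 100)
((420 - 620)/(538 - 653) + J)*(-105) = ((420 - 620)/(538 - 653) + 100)*(-105) = (-200/(-115) + 100)*(-105) = (-200*(-1/115) + 100)*(-105) = (40/23 + 100)*(-105) = (2340/23)*(-105) = -245700/23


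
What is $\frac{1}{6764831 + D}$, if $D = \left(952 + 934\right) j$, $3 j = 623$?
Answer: $\frac{3}{21469471} \approx 1.3973 \cdot 10^{-7}$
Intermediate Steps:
$j = \frac{623}{3}$ ($j = \frac{1}{3} \cdot 623 = \frac{623}{3} \approx 207.67$)
$D = \frac{1174978}{3}$ ($D = \left(952 + 934\right) \frac{623}{3} = 1886 \cdot \frac{623}{3} = \frac{1174978}{3} \approx 3.9166 \cdot 10^{5}$)
$\frac{1}{6764831 + D} = \frac{1}{6764831 + \frac{1174978}{3}} = \frac{1}{\frac{21469471}{3}} = \frac{3}{21469471}$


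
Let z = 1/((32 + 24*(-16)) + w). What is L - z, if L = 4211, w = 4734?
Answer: 18452601/4382 ≈ 4211.0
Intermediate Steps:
z = 1/4382 (z = 1/((32 + 24*(-16)) + 4734) = 1/((32 - 384) + 4734) = 1/(-352 + 4734) = 1/4382 ≈ 0.00022821)
L - z = 4211 - 1*1/4382 = 4211 - 1/4382 = 18452601/4382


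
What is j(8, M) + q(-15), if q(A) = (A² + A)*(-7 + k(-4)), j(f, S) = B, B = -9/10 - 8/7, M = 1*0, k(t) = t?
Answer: -161843/70 ≈ -2312.0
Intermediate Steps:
M = 0
B = -143/70 (B = -9*⅒ - 8*⅐ = -9/10 - 8/7 = -143/70 ≈ -2.0429)
j(f, S) = -143/70
q(A) = -11*A - 11*A² (q(A) = (A² + A)*(-7 - 4) = (A + A²)*(-11) = -11*A - 11*A²)
j(8, M) + q(-15) = -143/70 - 11*(-15)*(1 - 15) = -143/70 - 11*(-15)*(-14) = -143/70 - 2310 = -161843/70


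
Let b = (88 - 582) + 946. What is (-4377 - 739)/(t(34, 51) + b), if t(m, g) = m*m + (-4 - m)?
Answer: -2558/785 ≈ -3.2586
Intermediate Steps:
t(m, g) = -4 + m² - m (t(m, g) = m² + (-4 - m) = -4 + m² - m)
b = 452 (b = -494 + 946 = 452)
(-4377 - 739)/(t(34, 51) + b) = (-4377 - 739)/((-4 + 34² - 1*34) + 452) = -5116/((-4 + 1156 - 34) + 452) = -5116/(1118 + 452) = -5116/1570 = -5116*1/1570 = -2558/785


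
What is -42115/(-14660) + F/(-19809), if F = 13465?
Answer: 127371827/58079988 ≈ 2.1930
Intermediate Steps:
-42115/(-14660) + F/(-19809) = -42115/(-14660) + 13465/(-19809) = -42115*(-1/14660) + 13465*(-1/19809) = 8423/2932 - 13465/19809 = 127371827/58079988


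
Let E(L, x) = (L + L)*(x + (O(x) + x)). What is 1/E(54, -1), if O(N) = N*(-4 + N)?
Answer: 1/324 ≈ 0.0030864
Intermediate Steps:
E(L, x) = 2*L*(2*x + x*(-4 + x)) (E(L, x) = (L + L)*(x + (x*(-4 + x) + x)) = (2*L)*(x + (x + x*(-4 + x))) = (2*L)*(2*x + x*(-4 + x)) = 2*L*(2*x + x*(-4 + x)))
1/E(54, -1) = 1/(2*54*(-1)*(-2 - 1)) = 1/(2*54*(-1)*(-3)) = 1/324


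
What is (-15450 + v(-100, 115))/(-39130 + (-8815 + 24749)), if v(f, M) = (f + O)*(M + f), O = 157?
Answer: 4865/7732 ≈ 0.62920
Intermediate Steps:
v(f, M) = (157 + f)*(M + f) (v(f, M) = (f + 157)*(M + f) = (157 + f)*(M + f))
(-15450 + v(-100, 115))/(-39130 + (-8815 + 24749)) = (-15450 + ((-100)**2 + 157*115 + 157*(-100) + 115*(-100)))/(-39130 + (-8815 + 24749)) = (-15450 + (10000 + 18055 - 15700 - 11500))/(-39130 + 15934) = (-15450 + 855)/(-23196) = -14595*(-1/23196) = 4865/7732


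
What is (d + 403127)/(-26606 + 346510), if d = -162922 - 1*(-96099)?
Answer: 21019/19994 ≈ 1.0513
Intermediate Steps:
d = -66823 (d = -162922 + 96099 = -66823)
(d + 403127)/(-26606 + 346510) = (-66823 + 403127)/(-26606 + 346510) = 336304/319904 = 336304*(1/319904) = 21019/19994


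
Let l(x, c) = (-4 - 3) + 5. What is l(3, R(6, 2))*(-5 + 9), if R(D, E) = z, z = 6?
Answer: -8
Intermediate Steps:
R(D, E) = 6
l(x, c) = -2 (l(x, c) = -7 + 5 = -2)
l(3, R(6, 2))*(-5 + 9) = -2*(-5 + 9) = -2*4 = -8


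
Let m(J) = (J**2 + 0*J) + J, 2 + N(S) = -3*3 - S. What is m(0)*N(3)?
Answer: 0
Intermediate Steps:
N(S) = -11 - S (N(S) = -2 + (-3*3 - S) = -2 + (-9 - S) = -11 - S)
m(J) = J + J**2 (m(J) = (J**2 + 0) + J = J**2 + J = J + J**2)
m(0)*N(3) = (0*(1 + 0))*(-11 - 1*3) = (0*1)*(-11 - 3) = 0*(-14) = 0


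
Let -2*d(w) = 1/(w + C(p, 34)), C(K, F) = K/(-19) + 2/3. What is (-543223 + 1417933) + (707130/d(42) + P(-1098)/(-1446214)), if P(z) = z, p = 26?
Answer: -790430568400899/13739033 ≈ -5.7532e+7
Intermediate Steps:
C(K, F) = ⅔ - K/19 (C(K, F) = K*(-1/19) + 2*(⅓) = -K/19 + ⅔ = ⅔ - K/19)
d(w) = -1/(2*(-40/57 + w)) (d(w) = -1/(2*(w + (⅔ - 1/19*26))) = -1/(2*(w + (⅔ - 26/19))) = -1/(2*(w - 40/57)) = -1/(2*(-40/57 + w)))
(-543223 + 1417933) + (707130/d(42) + P(-1098)/(-1446214)) = (-543223 + 1417933) + (707130/((-57/(-80 + 114*42))) - 1098/(-1446214)) = 874710 + (707130/((-57/(-80 + 4788))) - 1098*(-1/1446214)) = 874710 + (707130/((-57/4708)) + 549/723107) = 874710 + (707130/((-57*1/4708)) + 549/723107) = 874710 + (707130/(-57/4708) + 549/723107) = 874710 + (707130*(-4708/57) + 549/723107) = 874710 + (-1109722680/19 + 549/723107) = 874710 - 802448237956329/13739033 = -790430568400899/13739033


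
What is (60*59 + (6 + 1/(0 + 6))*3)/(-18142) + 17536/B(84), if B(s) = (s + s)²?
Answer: 6803219/16001244 ≈ 0.42517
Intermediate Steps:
B(s) = 4*s² (B(s) = (2*s)² = 4*s²)
(60*59 + (6 + 1/(0 + 6))*3)/(-18142) + 17536/B(84) = (60*59 + (6 + 1/(0 + 6))*3)/(-18142) + 17536/((4*84²)) = (3540 + (6 + 1/6)*3)*(-1/18142) + 17536/((4*7056)) = (3540 + (6 + ⅙)*3)*(-1/18142) + 17536/28224 = (3540 + (37/6)*3)*(-1/18142) + 17536*(1/28224) = (3540 + 37/2)*(-1/18142) + 274/441 = (7117/2)*(-1/18142) + 274/441 = -7117/36284 + 274/441 = 6803219/16001244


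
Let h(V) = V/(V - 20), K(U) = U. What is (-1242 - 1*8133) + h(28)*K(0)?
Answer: -9375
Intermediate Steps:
h(V) = V/(-20 + V)
(-1242 - 1*8133) + h(28)*K(0) = (-1242 - 1*8133) + (28/(-20 + 28))*0 = (-1242 - 8133) + (28/8)*0 = -9375 + (28*(⅛))*0 = -9375 + (7/2)*0 = -9375 + 0 = -9375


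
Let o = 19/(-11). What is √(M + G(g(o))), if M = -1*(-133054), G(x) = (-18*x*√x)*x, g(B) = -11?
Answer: √(133054 - 2178*I*√11) ≈ 364.9 - 9.8981*I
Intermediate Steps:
o = -19/11 (o = 19*(-1/11) = -19/11 ≈ -1.7273)
G(x) = -18*x^(5/2) (G(x) = (-18*x^(3/2))*x = -18*x^(5/2))
M = 133054
√(M + G(g(o))) = √(133054 - 2178*I*√11)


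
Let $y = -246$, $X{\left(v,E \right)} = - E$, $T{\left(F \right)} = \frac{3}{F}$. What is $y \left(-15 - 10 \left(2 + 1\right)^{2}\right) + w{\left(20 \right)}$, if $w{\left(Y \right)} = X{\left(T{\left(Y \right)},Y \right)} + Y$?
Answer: $25830$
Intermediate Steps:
$w{\left(Y \right)} = 0$ ($w{\left(Y \right)} = - Y + Y = 0$)
$y \left(-15 - 10 \left(2 + 1\right)^{2}\right) + w{\left(20 \right)} = - 246 \left(-15 - 10 \left(2 + 1\right)^{2}\right) + 0 = - 246 \left(-15 - 10 \cdot 3^{2}\right) + 0 = - 246 \left(-15 - 90\right) + 0 = \left(-246\right) \left(-105\right) + 0 = 25830 + 0 = 25830$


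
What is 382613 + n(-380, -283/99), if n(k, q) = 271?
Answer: 382884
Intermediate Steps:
382613 + n(-380, -283/99) = 382613 + 271 = 382884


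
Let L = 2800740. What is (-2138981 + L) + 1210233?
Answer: 1871992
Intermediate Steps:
(-2138981 + L) + 1210233 = (-2138981 + 2800740) + 1210233 = 661759 + 1210233 = 1871992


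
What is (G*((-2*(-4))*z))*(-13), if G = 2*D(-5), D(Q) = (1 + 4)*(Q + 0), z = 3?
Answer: 15600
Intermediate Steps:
D(Q) = 5*Q
G = -50 (G = 2*(5*(-5)) = 2*(-25) = -50)
(G*((-2*(-4))*z))*(-13) = -50*(-2*(-4))*3*(-13) = -400*3*(-13) = -50*24*(-13) = -1200*(-13) = 15600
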